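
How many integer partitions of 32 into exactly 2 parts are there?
p(32, 2 parts) = 16

Partitions of n into exactly k parts are in bijection with partitions of n − k into at most k parts (subtract 1 from each part). So p(32, exactly 2) = p(30, parts ≤ 2). Computing via the recurrence p(m, j) = p(m, j−1) + p(m−j, j) gives 16.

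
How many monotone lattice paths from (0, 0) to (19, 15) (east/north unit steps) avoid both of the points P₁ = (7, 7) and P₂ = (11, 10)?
Number of paths = 1124287428

Inclusion–exclusion. Total paths: C(34, 19) = 1855967520. Through P₁: C(14, 7)·C(20, 12) = 432329040. Through P₂: C(21, 11)·C(13, 8) = 453945492. Since P₁ is strictly southwest of P₂, a monotone path through both must visit P₁ then P₂; paths through both = C(14, 7)·C(7, 4)·C(13, 8) = 154594440. Avoid both = 1855967520 − 432329040 − 453945492 + 154594440 = 1124287428.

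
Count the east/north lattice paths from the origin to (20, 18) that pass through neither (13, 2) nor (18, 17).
Number of paths = 19944439935

Inclusion–exclusion. Total paths: C(38, 20) = 33578000610. Through P₁: C(15, 13)·C(23, 7) = 25741485. Through P₂: C(35, 18)·C(3, 2) = 13612702950. Since P₁ is strictly southwest of P₂, a monotone path through both must visit P₁ then P₂; paths through both = C(15, 13)·C(20, 5)·C(3, 2) = 4883760. Avoid both = 33578000610 − 25741485 − 13612702950 + 4883760 = 19944439935.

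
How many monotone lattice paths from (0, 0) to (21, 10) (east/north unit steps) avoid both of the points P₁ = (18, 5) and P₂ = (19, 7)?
Number of paths = 36899291

Inclusion–exclusion. Total paths: C(31, 21) = 44352165. Through P₁: C(23, 18)·C(8, 3) = 1884344. Through P₂: C(26, 19)·C(5, 2) = 6578000. Since P₁ is strictly southwest of P₂, a monotone path through both must visit P₁ then P₂; paths through both = C(23, 18)·C(3, 1)·C(5, 2) = 1009470. Avoid both = 44352165 − 1884344 − 6578000 + 1009470 = 36899291.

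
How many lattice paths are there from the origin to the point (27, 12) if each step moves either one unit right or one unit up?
Number of paths = 3910797436

A monotone lattice path from (0, 0) to (27, 12) consists of 27 east steps and 12 north steps in some order, so it is determined by which 27 of the 39 steps are east. The count is C(39, 27) = 3910797436.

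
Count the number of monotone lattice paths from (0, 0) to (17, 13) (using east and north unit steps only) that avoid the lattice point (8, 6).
Number of paths = 85405530

Total paths from (0, 0) to (17, 13): C(30, 17) = 119759850. Paths through (8, 6): (paths (0, 0) → (8, 6)) × (paths (8, 6) → (17, 13)) = C(14, 8) · C(16, 9) = 3003 · 11440 = 34354320. Avoidance count = 119759850 − 34354320 = 85405530.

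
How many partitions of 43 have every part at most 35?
p(43, parts ≤ 35) = 63216

Use the recurrence p(n, m) = p(n, m−1) + p(n−m, m): either the largest part is < m (count p(n, m−1)) or the largest part is exactly m (remove one copy of m, count p(n−m, m)). With p(0, ·) = 1 this gives p(43, parts ≤ 35) = 63216. (By conjugating Young diagrams, this also counts partitions of 43 into at most 35 parts.)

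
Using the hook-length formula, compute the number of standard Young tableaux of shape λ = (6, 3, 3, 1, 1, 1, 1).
# SYT of shape (6, 3, 3, 1, 1, 1, 1) = 429000

Hook-length formula: f^λ = n! / Π hook(c), product over all cells c of the Young diagram. For λ = (6, 3, 3, 1, 1, 1, 1), n = 16 boxes. Hook lengths by row (left-to-right, top-to-bottom): [12, 7, 6, 3, 2, 1]; [8, 3, 2]; [7, 2, 1]; [4]; [3]; [2]; [1]. Product of hooks = 48771072. So f^λ = 16! / 48771072 = 20922789888000 / 48771072 = 429000.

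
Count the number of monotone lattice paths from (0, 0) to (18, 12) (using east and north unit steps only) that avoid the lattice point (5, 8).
Number of paths = 83430165

Total paths from (0, 0) to (18, 12): C(30, 18) = 86493225. Paths through (5, 8): (paths (0, 0) → (5, 8)) × (paths (5, 8) → (18, 12)) = C(13, 5) · C(17, 13) = 1287 · 2380 = 3063060. Avoidance count = 86493225 − 3063060 = 83430165.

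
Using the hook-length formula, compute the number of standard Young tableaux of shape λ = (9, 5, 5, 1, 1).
# SYT of shape (9, 5, 5, 1, 1) = 100727550

Hook-length formula: f^λ = n! / Π hook(c), product over all cells c of the Young diagram. For λ = (9, 5, 5, 1, 1), n = 21 boxes. Hook lengths by row (left-to-right, top-to-bottom): [13, 10, 9, 8, 7, 4, 3, 2, 1]; [8, 5, 4, 3, 2]; [7, 4, 3, 2, 1]; [2]; [1]. Product of hooks = 507219148800. So f^λ = 21! / 507219148800 = 51090942171709440000 / 507219148800 = 100727550.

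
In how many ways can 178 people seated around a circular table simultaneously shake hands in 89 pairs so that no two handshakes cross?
C_89 = 254224158304000796523953440778841647086547372026600

These noncrossing handshakes are counted by the Catalan number C_n = (1/(n + 1)) · C(2n, n). For n = 89: C_89 = (1/90) · C(178, 89) = 22880174247360071687155809670095748237789263482394000/90 = 254224158304000796523953440778841647086547372026600.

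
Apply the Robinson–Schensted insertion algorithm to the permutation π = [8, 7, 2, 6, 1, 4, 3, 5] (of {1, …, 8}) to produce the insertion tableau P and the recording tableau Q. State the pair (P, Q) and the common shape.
P = [1, 3, 5] / [2, 4] / [6] / [7] / [8];  Q = [1, 4, 8] / [2, 6] / [3] / [5] / [7];  common shape = (3, 2, 1, 1, 1)

Row-insert the values π_1, π_2, … into P one at a time, bumping the leftmost entry strictly greater than the inserted value down to the next row. The recording tableau Q records, in position (i, j), the step at which that cell was added to P.
  Insert 8 (step 1): P = [8];  Q = [1]
  Insert 7 (step 2): P = [7] / [8];  Q = [1] / [2]
  Insert 2 (step 3): P = [2] / [7] / [8];  Q = [1] / [2] / [3]
  Insert 6 (step 4): P = [2, 6] / [7] / [8];  Q = [1, 4] / [2] / [3]
  Insert 1 (step 5): P = [1, 6] / [2] / [7] / [8];  Q = [1, 4] / [2] / [3] / [5]
  Insert 4 (step 6): P = [1, 4] / [2, 6] / [7] / [8];  Q = [1, 4] / [2, 6] / [3] / [5]
  Insert 3 (step 7): P = [1, 3] / [2, 4] / [6] / [7] / [8];  Q = [1, 4] / [2, 6] / [3] / [5] / [7]
  Insert 5 (step 8): P = [1, 3, 5] / [2, 4] / [6] / [7] / [8];  Q = [1, 4, 8] / [2, 6] / [3] / [5] / [7]
Final shape: (3, 2, 1, 1, 1).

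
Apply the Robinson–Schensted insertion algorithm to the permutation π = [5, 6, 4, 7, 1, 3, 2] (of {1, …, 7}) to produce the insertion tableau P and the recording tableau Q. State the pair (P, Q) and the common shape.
P = [1, 2, 7] / [3, 6] / [4] / [5];  Q = [1, 2, 4] / [3, 6] / [5] / [7];  common shape = (3, 2, 1, 1)

Row-insert the values π_1, π_2, … into P one at a time, bumping the leftmost entry strictly greater than the inserted value down to the next row. The recording tableau Q records, in position (i, j), the step at which that cell was added to P.
  Insert 5 (step 1): P = [5];  Q = [1]
  Insert 6 (step 2): P = [5, 6];  Q = [1, 2]
  Insert 4 (step 3): P = [4, 6] / [5];  Q = [1, 2] / [3]
  Insert 7 (step 4): P = [4, 6, 7] / [5];  Q = [1, 2, 4] / [3]
  Insert 1 (step 5): P = [1, 6, 7] / [4] / [5];  Q = [1, 2, 4] / [3] / [5]
  Insert 3 (step 6): P = [1, 3, 7] / [4, 6] / [5];  Q = [1, 2, 4] / [3, 6] / [5]
  Insert 2 (step 7): P = [1, 2, 7] / [3, 6] / [4] / [5];  Q = [1, 2, 4] / [3, 6] / [5] / [7]
Final shape: (3, 2, 1, 1).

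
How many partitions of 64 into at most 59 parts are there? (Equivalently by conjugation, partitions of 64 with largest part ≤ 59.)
p(64, parts ≤ 59) = 1741618

Use the recurrence p(n, m) = p(n, m−1) + p(n−m, m): either the largest part is < m (count p(n, m−1)) or the largest part is exactly m (remove one copy of m, count p(n−m, m)). With p(0, ·) = 1 this gives p(64, parts ≤ 59) = 1741618. (By conjugating Young diagrams, this also counts partitions of 64 into at most 59 parts.)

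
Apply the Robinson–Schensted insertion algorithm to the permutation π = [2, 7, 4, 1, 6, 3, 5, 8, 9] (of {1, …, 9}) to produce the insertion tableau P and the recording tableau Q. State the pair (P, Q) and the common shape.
P = [1, 3, 5, 8, 9] / [2, 4, 6] / [7];  Q = [1, 2, 5, 8, 9] / [3, 6, 7] / [4];  common shape = (5, 3, 1)

Row-insert the values π_1, π_2, … into P one at a time, bumping the leftmost entry strictly greater than the inserted value down to the next row. The recording tableau Q records, in position (i, j), the step at which that cell was added to P.
  Insert 2 (step 1): P = [2];  Q = [1]
  Insert 7 (step 2): P = [2, 7];  Q = [1, 2]
  Insert 4 (step 3): P = [2, 4] / [7];  Q = [1, 2] / [3]
  Insert 1 (step 4): P = [1, 4] / [2] / [7];  Q = [1, 2] / [3] / [4]
  Insert 6 (step 5): P = [1, 4, 6] / [2] / [7];  Q = [1, 2, 5] / [3] / [4]
  Insert 3 (step 6): P = [1, 3, 6] / [2, 4] / [7];  Q = [1, 2, 5] / [3, 6] / [4]
  Insert 5 (step 7): P = [1, 3, 5] / [2, 4, 6] / [7];  Q = [1, 2, 5] / [3, 6, 7] / [4]
  Insert 8 (step 8): P = [1, 3, 5, 8] / [2, 4, 6] / [7];  Q = [1, 2, 5, 8] / [3, 6, 7] / [4]
  Insert 9 (step 9): P = [1, 3, 5, 8, 9] / [2, 4, 6] / [7];  Q = [1, 2, 5, 8, 9] / [3, 6, 7] / [4]
Final shape: (5, 3, 1).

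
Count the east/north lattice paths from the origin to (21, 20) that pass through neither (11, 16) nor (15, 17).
Number of paths = 214033211745

Inclusion–exclusion. Total paths: C(41, 21) = 269128937220. Through P₁: C(27, 11)·C(14, 10) = 13050932895. Through P₂: C(32, 15)·C(9, 6) = 47520708480. Since P₁ is strictly southwest of P₂, a monotone path through both must visit P₁ then P₂; paths through both = C(27, 11)·C(5, 4)·C(9, 6) = 5475915900. Avoid both = 269128937220 − 13050932895 − 47520708480 + 5475915900 = 214033211745.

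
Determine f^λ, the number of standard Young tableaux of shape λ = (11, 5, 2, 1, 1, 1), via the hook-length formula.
# SYT of shape (11, 5, 2, 1, 1, 1) = 63371308

Hook-length formula: f^λ = n! / Π hook(c), product over all cells c of the Young diagram. For λ = (11, 5, 2, 1, 1, 1), n = 21 boxes. Hook lengths by row (left-to-right, top-to-bottom): [16, 12, 10, 9, 8, 6, 5, 4, 3, 2, 1]; [9, 5, 3, 2, 1]; [5, 1]; [3]; [2]; [1]. Product of hooks = 806215680000. So f^λ = 21! / 806215680000 = 51090942171709440000 / 806215680000 = 63371308.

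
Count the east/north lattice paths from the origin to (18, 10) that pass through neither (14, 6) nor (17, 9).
Number of paths = 5711210

Inclusion–exclusion. Total paths: C(28, 18) = 13123110. Through P₁: C(20, 14)·C(8, 4) = 2713200. Through P₂: C(26, 17)·C(2, 1) = 6249100. Since P₁ is strictly southwest of P₂, a monotone path through both must visit P₁ then P₂; paths through both = C(20, 14)·C(6, 3)·C(2, 1) = 1550400. Avoid both = 13123110 − 2713200 − 6249100 + 1550400 = 5711210.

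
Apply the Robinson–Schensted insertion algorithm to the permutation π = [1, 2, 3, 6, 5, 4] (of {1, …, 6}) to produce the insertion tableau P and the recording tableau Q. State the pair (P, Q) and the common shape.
P = [1, 2, 3, 4] / [5] / [6];  Q = [1, 2, 3, 4] / [5] / [6];  common shape = (4, 1, 1)

Row-insert the values π_1, π_2, … into P one at a time, bumping the leftmost entry strictly greater than the inserted value down to the next row. The recording tableau Q records, in position (i, j), the step at which that cell was added to P.
  Insert 1 (step 1): P = [1];  Q = [1]
  Insert 2 (step 2): P = [1, 2];  Q = [1, 2]
  Insert 3 (step 3): P = [1, 2, 3];  Q = [1, 2, 3]
  Insert 6 (step 4): P = [1, 2, 3, 6];  Q = [1, 2, 3, 4]
  Insert 5 (step 5): P = [1, 2, 3, 5] / [6];  Q = [1, 2, 3, 4] / [5]
  Insert 4 (step 6): P = [1, 2, 3, 4] / [5] / [6];  Q = [1, 2, 3, 4] / [5] / [6]
Final shape: (4, 1, 1).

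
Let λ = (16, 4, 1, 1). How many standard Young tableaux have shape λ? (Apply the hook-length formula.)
# SYT of shape (16, 4, 1, 1) = 510510

Hook-length formula: f^λ = n! / Π hook(c), product over all cells c of the Young diagram. For λ = (16, 4, 1, 1), n = 22 boxes. Hook lengths by row (left-to-right, top-to-bottom): [19, 16, 15, 14, 12, 11, 10, 9, 8, 7, 6, 5, 4, 3, 2, 1]; [6, 3, 2, 1]; [2]; [1]. Product of hooks = 2201721274368000. So f^λ = 22! / 2201721274368000 = 1124000727777607680000 / 2201721274368000 = 510510.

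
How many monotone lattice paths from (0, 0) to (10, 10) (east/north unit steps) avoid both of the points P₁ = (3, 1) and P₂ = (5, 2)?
Number of paths = 127413

Inclusion–exclusion. Total paths: C(20, 10) = 184756. Through P₁: C(4, 3)·C(16, 7) = 45760. Through P₂: C(7, 5)·C(13, 5) = 27027. Since P₁ is strictly southwest of P₂, a monotone path through both must visit P₁ then P₂; paths through both = C(4, 3)·C(3, 2)·C(13, 5) = 15444. Avoid both = 184756 − 45760 − 27027 + 15444 = 127413.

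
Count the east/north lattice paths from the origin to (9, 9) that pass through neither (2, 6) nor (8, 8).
Number of paths = 21088

Inclusion–exclusion. Total paths: C(18, 9) = 48620. Through P₁: C(8, 2)·C(10, 7) = 3360. Through P₂: C(16, 8)·C(2, 1) = 25740. Since P₁ is strictly southwest of P₂, a monotone path through both must visit P₁ then P₂; paths through both = C(8, 2)·C(8, 6)·C(2, 1) = 1568. Avoid both = 48620 − 3360 − 25740 + 1568 = 21088.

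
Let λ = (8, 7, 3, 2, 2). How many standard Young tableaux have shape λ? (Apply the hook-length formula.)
# SYT of shape (8, 7, 3, 2, 2) = 950569620

Hook-length formula: f^λ = n! / Π hook(c), product over all cells c of the Young diagram. For λ = (8, 7, 3, 2, 2), n = 22 boxes. Hook lengths by row (left-to-right, top-to-bottom): [12, 11, 8, 6, 5, 4, 3, 1]; [10, 9, 6, 4, 3, 2, 1]; [5, 4, 1]; [3, 2]; [2, 1]. Product of hooks = 1182449664000. So f^λ = 22! / 1182449664000 = 1124000727777607680000 / 1182449664000 = 950569620.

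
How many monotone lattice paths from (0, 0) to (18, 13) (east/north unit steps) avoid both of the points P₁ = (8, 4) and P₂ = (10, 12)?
Number of paths = 154906626

Inclusion–exclusion. Total paths: C(31, 18) = 206253075. Through P₁: C(12, 8)·C(19, 10) = 45727110. Through P₂: C(22, 10)·C(9, 8) = 5819814. Since P₁ is strictly southwest of P₂, a monotone path through both must visit P₁ then P₂; paths through both = C(12, 8)·C(10, 2)·C(9, 8) = 200475. Avoid both = 206253075 − 45727110 − 5819814 + 200475 = 154906626.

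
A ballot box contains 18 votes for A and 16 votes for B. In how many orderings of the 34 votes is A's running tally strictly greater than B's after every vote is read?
Strict-lead orderings = 129644790

Total orderings of the 34 votes with 18 for A: C(34, 18) = 2203961430. By the Bertrand ballot formula (Cycle Lemma / reflection principle), the number of orderings in which A is strictly ahead of B throughout is (p − q)/(p + q) · C(p + q, p) = (18 − 16)/(18 + 16) · 2203961430 = 129644790.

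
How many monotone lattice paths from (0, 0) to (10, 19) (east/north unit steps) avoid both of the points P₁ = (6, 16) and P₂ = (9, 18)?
Number of paths = 9537165

Inclusion–exclusion. Total paths: C(29, 10) = 20030010. Through P₁: C(22, 6)·C(7, 4) = 2611455. Through P₂: C(27, 9)·C(2, 1) = 9373650. Since P₁ is strictly southwest of P₂, a monotone path through both must visit P₁ then P₂; paths through both = C(22, 6)·C(5, 3)·C(2, 1) = 1492260. Avoid both = 20030010 − 2611455 − 9373650 + 1492260 = 9537165.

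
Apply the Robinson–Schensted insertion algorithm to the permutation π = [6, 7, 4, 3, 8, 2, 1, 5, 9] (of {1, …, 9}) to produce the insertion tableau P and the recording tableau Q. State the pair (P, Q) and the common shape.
P = [1, 5, 8, 9] / [2, 7] / [3] / [4] / [6];  Q = [1, 2, 5, 9] / [3, 8] / [4] / [6] / [7];  common shape = (4, 2, 1, 1, 1)

Row-insert the values π_1, π_2, … into P one at a time, bumping the leftmost entry strictly greater than the inserted value down to the next row. The recording tableau Q records, in position (i, j), the step at which that cell was added to P.
  Insert 6 (step 1): P = [6];  Q = [1]
  Insert 7 (step 2): P = [6, 7];  Q = [1, 2]
  Insert 4 (step 3): P = [4, 7] / [6];  Q = [1, 2] / [3]
  Insert 3 (step 4): P = [3, 7] / [4] / [6];  Q = [1, 2] / [3] / [4]
  Insert 8 (step 5): P = [3, 7, 8] / [4] / [6];  Q = [1, 2, 5] / [3] / [4]
  Insert 2 (step 6): P = [2, 7, 8] / [3] / [4] / [6];  Q = [1, 2, 5] / [3] / [4] / [6]
  Insert 1 (step 7): P = [1, 7, 8] / [2] / [3] / [4] / [6];  Q = [1, 2, 5] / [3] / [4] / [6] / [7]
  Insert 5 (step 8): P = [1, 5, 8] / [2, 7] / [3] / [4] / [6];  Q = [1, 2, 5] / [3, 8] / [4] / [6] / [7]
  Insert 9 (step 9): P = [1, 5, 8, 9] / [2, 7] / [3] / [4] / [6];  Q = [1, 2, 5, 9] / [3, 8] / [4] / [6] / [7]
Final shape: (4, 2, 1, 1, 1).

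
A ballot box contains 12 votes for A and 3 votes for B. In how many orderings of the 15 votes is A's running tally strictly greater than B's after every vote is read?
Strict-lead orderings = 273

Total orderings of the 15 votes with 12 for A: C(15, 12) = 455. By the Bertrand ballot formula (Cycle Lemma / reflection principle), the number of orderings in which A is strictly ahead of B throughout is (p − q)/(p + q) · C(p + q, p) = (12 − 3)/(12 + 3) · 455 = 273.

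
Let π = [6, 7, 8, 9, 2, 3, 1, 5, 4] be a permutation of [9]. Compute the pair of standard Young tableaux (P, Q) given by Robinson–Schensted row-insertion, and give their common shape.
P = [1, 3, 4, 9] / [2, 5, 8] / [6, 7];  Q = [1, 2, 3, 4] / [5, 6, 8] / [7, 9];  common shape = (4, 3, 2)

Row-insert the values π_1, π_2, … into P one at a time, bumping the leftmost entry strictly greater than the inserted value down to the next row. The recording tableau Q records, in position (i, j), the step at which that cell was added to P.
  Insert 6 (step 1): P = [6];  Q = [1]
  Insert 7 (step 2): P = [6, 7];  Q = [1, 2]
  Insert 8 (step 3): P = [6, 7, 8];  Q = [1, 2, 3]
  Insert 9 (step 4): P = [6, 7, 8, 9];  Q = [1, 2, 3, 4]
  Insert 2 (step 5): P = [2, 7, 8, 9] / [6];  Q = [1, 2, 3, 4] / [5]
  Insert 3 (step 6): P = [2, 3, 8, 9] / [6, 7];  Q = [1, 2, 3, 4] / [5, 6]
  Insert 1 (step 7): P = [1, 3, 8, 9] / [2, 7] / [6];  Q = [1, 2, 3, 4] / [5, 6] / [7]
  Insert 5 (step 8): P = [1, 3, 5, 9] / [2, 7, 8] / [6];  Q = [1, 2, 3, 4] / [5, 6, 8] / [7]
  Insert 4 (step 9): P = [1, 3, 4, 9] / [2, 5, 8] / [6, 7];  Q = [1, 2, 3, 4] / [5, 6, 8] / [7, 9]
Final shape: (4, 3, 2).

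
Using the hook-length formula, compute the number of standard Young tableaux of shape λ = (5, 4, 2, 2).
# SYT of shape (5, 4, 2, 2) = 12870

Hook-length formula: f^λ = n! / Π hook(c), product over all cells c of the Young diagram. For λ = (5, 4, 2, 2), n = 13 boxes. Hook lengths by row (left-to-right, top-to-bottom): [8, 7, 4, 3, 1]; [6, 5, 2, 1]; [3, 2]; [2, 1]. Product of hooks = 483840. So f^λ = 13! / 483840 = 6227020800 / 483840 = 12870.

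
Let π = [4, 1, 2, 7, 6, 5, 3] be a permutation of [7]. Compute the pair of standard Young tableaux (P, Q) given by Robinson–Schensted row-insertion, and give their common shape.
P = [1, 2, 3] / [4, 5] / [6] / [7];  Q = [1, 3, 4] / [2, 5] / [6] / [7];  common shape = (3, 2, 1, 1)

Row-insert the values π_1, π_2, … into P one at a time, bumping the leftmost entry strictly greater than the inserted value down to the next row. The recording tableau Q records, in position (i, j), the step at which that cell was added to P.
  Insert 4 (step 1): P = [4];  Q = [1]
  Insert 1 (step 2): P = [1] / [4];  Q = [1] / [2]
  Insert 2 (step 3): P = [1, 2] / [4];  Q = [1, 3] / [2]
  Insert 7 (step 4): P = [1, 2, 7] / [4];  Q = [1, 3, 4] / [2]
  Insert 6 (step 5): P = [1, 2, 6] / [4, 7];  Q = [1, 3, 4] / [2, 5]
  Insert 5 (step 6): P = [1, 2, 5] / [4, 6] / [7];  Q = [1, 3, 4] / [2, 5] / [6]
  Insert 3 (step 7): P = [1, 2, 3] / [4, 5] / [6] / [7];  Q = [1, 3, 4] / [2, 5] / [6] / [7]
Final shape: (3, 2, 1, 1).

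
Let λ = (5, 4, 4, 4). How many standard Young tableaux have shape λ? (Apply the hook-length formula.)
# SYT of shape (5, 4, 4, 4) = 204204

Hook-length formula: f^λ = n! / Π hook(c), product over all cells c of the Young diagram. For λ = (5, 4, 4, 4), n = 17 boxes. Hook lengths by row (left-to-right, top-to-bottom): [8, 7, 6, 5, 1]; [6, 5, 4, 3]; [5, 4, 3, 2]; [4, 3, 2, 1]. Product of hooks = 1741824000. So f^λ = 17! / 1741824000 = 355687428096000 / 1741824000 = 204204.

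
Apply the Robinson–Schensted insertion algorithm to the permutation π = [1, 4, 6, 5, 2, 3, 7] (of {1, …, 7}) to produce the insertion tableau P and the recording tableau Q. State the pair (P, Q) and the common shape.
P = [1, 2, 3, 7] / [4, 5] / [6];  Q = [1, 2, 3, 7] / [4, 6] / [5];  common shape = (4, 2, 1)

Row-insert the values π_1, π_2, … into P one at a time, bumping the leftmost entry strictly greater than the inserted value down to the next row. The recording tableau Q records, in position (i, j), the step at which that cell was added to P.
  Insert 1 (step 1): P = [1];  Q = [1]
  Insert 4 (step 2): P = [1, 4];  Q = [1, 2]
  Insert 6 (step 3): P = [1, 4, 6];  Q = [1, 2, 3]
  Insert 5 (step 4): P = [1, 4, 5] / [6];  Q = [1, 2, 3] / [4]
  Insert 2 (step 5): P = [1, 2, 5] / [4] / [6];  Q = [1, 2, 3] / [4] / [5]
  Insert 3 (step 6): P = [1, 2, 3] / [4, 5] / [6];  Q = [1, 2, 3] / [4, 6] / [5]
  Insert 7 (step 7): P = [1, 2, 3, 7] / [4, 5] / [6];  Q = [1, 2, 3, 7] / [4, 6] / [5]
Final shape: (4, 2, 1).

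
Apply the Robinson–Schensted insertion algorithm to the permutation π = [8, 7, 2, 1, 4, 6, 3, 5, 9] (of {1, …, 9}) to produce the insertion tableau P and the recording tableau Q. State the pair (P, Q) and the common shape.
P = [1, 3, 5, 9] / [2, 4, 6] / [7] / [8];  Q = [1, 5, 6, 9] / [2, 7, 8] / [3] / [4];  common shape = (4, 3, 1, 1)

Row-insert the values π_1, π_2, … into P one at a time, bumping the leftmost entry strictly greater than the inserted value down to the next row. The recording tableau Q records, in position (i, j), the step at which that cell was added to P.
  Insert 8 (step 1): P = [8];  Q = [1]
  Insert 7 (step 2): P = [7] / [8];  Q = [1] / [2]
  Insert 2 (step 3): P = [2] / [7] / [8];  Q = [1] / [2] / [3]
  Insert 1 (step 4): P = [1] / [2] / [7] / [8];  Q = [1] / [2] / [3] / [4]
  Insert 4 (step 5): P = [1, 4] / [2] / [7] / [8];  Q = [1, 5] / [2] / [3] / [4]
  Insert 6 (step 6): P = [1, 4, 6] / [2] / [7] / [8];  Q = [1, 5, 6] / [2] / [3] / [4]
  Insert 3 (step 7): P = [1, 3, 6] / [2, 4] / [7] / [8];  Q = [1, 5, 6] / [2, 7] / [3] / [4]
  Insert 5 (step 8): P = [1, 3, 5] / [2, 4, 6] / [7] / [8];  Q = [1, 5, 6] / [2, 7, 8] / [3] / [4]
  Insert 9 (step 9): P = [1, 3, 5, 9] / [2, 4, 6] / [7] / [8];  Q = [1, 5, 6, 9] / [2, 7, 8] / [3] / [4]
Final shape: (4, 3, 1, 1).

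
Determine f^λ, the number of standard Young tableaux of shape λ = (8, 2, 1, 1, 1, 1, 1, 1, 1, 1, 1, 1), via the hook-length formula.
# SYT of shape (8, 2, 1, 1, 1, 1, 1, 1, 1, 1, 1, 1) = 510510

Hook-length formula: f^λ = n! / Π hook(c), product over all cells c of the Young diagram. For λ = (8, 2, 1, 1, 1, 1, 1, 1, 1, 1, 1, 1), n = 20 boxes. Hook lengths by row (left-to-right, top-to-bottom): [19, 8, 6, 5, 4, 3, 2, 1]; [12, 1]; [10]; [9]; [8]; [7]; [6]; [5]; [4]; [3]; [2]; [1]. Product of hooks = 4765630464000. So f^λ = 20! / 4765630464000 = 2432902008176640000 / 4765630464000 = 510510.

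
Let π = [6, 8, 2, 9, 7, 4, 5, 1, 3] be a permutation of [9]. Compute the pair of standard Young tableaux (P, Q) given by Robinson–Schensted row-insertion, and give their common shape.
P = [1, 3, 5] / [2, 4, 9] / [6, 7] / [8];  Q = [1, 2, 4] / [3, 5, 7] / [6, 9] / [8];  common shape = (3, 3, 2, 1)

Row-insert the values π_1, π_2, … into P one at a time, bumping the leftmost entry strictly greater than the inserted value down to the next row. The recording tableau Q records, in position (i, j), the step at which that cell was added to P.
  Insert 6 (step 1): P = [6];  Q = [1]
  Insert 8 (step 2): P = [6, 8];  Q = [1, 2]
  Insert 2 (step 3): P = [2, 8] / [6];  Q = [1, 2] / [3]
  Insert 9 (step 4): P = [2, 8, 9] / [6];  Q = [1, 2, 4] / [3]
  Insert 7 (step 5): P = [2, 7, 9] / [6, 8];  Q = [1, 2, 4] / [3, 5]
  Insert 4 (step 6): P = [2, 4, 9] / [6, 7] / [8];  Q = [1, 2, 4] / [3, 5] / [6]
  Insert 5 (step 7): P = [2, 4, 5] / [6, 7, 9] / [8];  Q = [1, 2, 4] / [3, 5, 7] / [6]
  Insert 1 (step 8): P = [1, 4, 5] / [2, 7, 9] / [6] / [8];  Q = [1, 2, 4] / [3, 5, 7] / [6] / [8]
  Insert 3 (step 9): P = [1, 3, 5] / [2, 4, 9] / [6, 7] / [8];  Q = [1, 2, 4] / [3, 5, 7] / [6, 9] / [8]
Final shape: (3, 3, 2, 1).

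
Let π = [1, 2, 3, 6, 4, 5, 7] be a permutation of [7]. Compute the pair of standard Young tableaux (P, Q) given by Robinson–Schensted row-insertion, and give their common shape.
P = [1, 2, 3, 4, 5, 7] / [6];  Q = [1, 2, 3, 4, 6, 7] / [5];  common shape = (6, 1)

Row-insert the values π_1, π_2, … into P one at a time, bumping the leftmost entry strictly greater than the inserted value down to the next row. The recording tableau Q records, in position (i, j), the step at which that cell was added to P.
  Insert 1 (step 1): P = [1];  Q = [1]
  Insert 2 (step 2): P = [1, 2];  Q = [1, 2]
  Insert 3 (step 3): P = [1, 2, 3];  Q = [1, 2, 3]
  Insert 6 (step 4): P = [1, 2, 3, 6];  Q = [1, 2, 3, 4]
  Insert 4 (step 5): P = [1, 2, 3, 4] / [6];  Q = [1, 2, 3, 4] / [5]
  Insert 5 (step 6): P = [1, 2, 3, 4, 5] / [6];  Q = [1, 2, 3, 4, 6] / [5]
  Insert 7 (step 7): P = [1, 2, 3, 4, 5, 7] / [6];  Q = [1, 2, 3, 4, 6, 7] / [5]
Final shape: (6, 1).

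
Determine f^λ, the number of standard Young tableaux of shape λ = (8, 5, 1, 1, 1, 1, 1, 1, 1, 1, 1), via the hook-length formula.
# SYT of shape (8, 5, 1, 1, 1, 1, 1, 1, 1, 1, 1) = 50807900

Hook-length formula: f^λ = n! / Π hook(c), product over all cells c of the Young diagram. For λ = (8, 5, 1, 1, 1, 1, 1, 1, 1, 1, 1), n = 22 boxes. Hook lengths by row (left-to-right, top-to-bottom): [18, 8, 7, 6, 5, 3, 2, 1]; [14, 4, 3, 2, 1]; [9]; [8]; [7]; [6]; [5]; [4]; [3]; [2]; [1]. Product of hooks = 22122558259200. So f^λ = 22! / 22122558259200 = 1124000727777607680000 / 22122558259200 = 50807900.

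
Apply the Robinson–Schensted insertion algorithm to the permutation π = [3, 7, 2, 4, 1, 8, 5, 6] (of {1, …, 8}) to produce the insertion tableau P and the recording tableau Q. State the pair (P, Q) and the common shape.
P = [1, 4, 5, 6] / [2, 7, 8] / [3];  Q = [1, 2, 6, 8] / [3, 4, 7] / [5];  common shape = (4, 3, 1)

Row-insert the values π_1, π_2, … into P one at a time, bumping the leftmost entry strictly greater than the inserted value down to the next row. The recording tableau Q records, in position (i, j), the step at which that cell was added to P.
  Insert 3 (step 1): P = [3];  Q = [1]
  Insert 7 (step 2): P = [3, 7];  Q = [1, 2]
  Insert 2 (step 3): P = [2, 7] / [3];  Q = [1, 2] / [3]
  Insert 4 (step 4): P = [2, 4] / [3, 7];  Q = [1, 2] / [3, 4]
  Insert 1 (step 5): P = [1, 4] / [2, 7] / [3];  Q = [1, 2] / [3, 4] / [5]
  Insert 8 (step 6): P = [1, 4, 8] / [2, 7] / [3];  Q = [1, 2, 6] / [3, 4] / [5]
  Insert 5 (step 7): P = [1, 4, 5] / [2, 7, 8] / [3];  Q = [1, 2, 6] / [3, 4, 7] / [5]
  Insert 6 (step 8): P = [1, 4, 5, 6] / [2, 7, 8] / [3];  Q = [1, 2, 6, 8] / [3, 4, 7] / [5]
Final shape: (4, 3, 1).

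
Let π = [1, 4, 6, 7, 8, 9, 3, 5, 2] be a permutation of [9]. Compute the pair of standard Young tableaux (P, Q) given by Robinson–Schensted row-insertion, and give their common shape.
P = [1, 2, 5, 7, 8, 9] / [3, 6] / [4];  Q = [1, 2, 3, 4, 5, 6] / [7, 8] / [9];  common shape = (6, 2, 1)

Row-insert the values π_1, π_2, … into P one at a time, bumping the leftmost entry strictly greater than the inserted value down to the next row. The recording tableau Q records, in position (i, j), the step at which that cell was added to P.
  Insert 1 (step 1): P = [1];  Q = [1]
  Insert 4 (step 2): P = [1, 4];  Q = [1, 2]
  Insert 6 (step 3): P = [1, 4, 6];  Q = [1, 2, 3]
  Insert 7 (step 4): P = [1, 4, 6, 7];  Q = [1, 2, 3, 4]
  Insert 8 (step 5): P = [1, 4, 6, 7, 8];  Q = [1, 2, 3, 4, 5]
  Insert 9 (step 6): P = [1, 4, 6, 7, 8, 9];  Q = [1, 2, 3, 4, 5, 6]
  Insert 3 (step 7): P = [1, 3, 6, 7, 8, 9] / [4];  Q = [1, 2, 3, 4, 5, 6] / [7]
  Insert 5 (step 8): P = [1, 3, 5, 7, 8, 9] / [4, 6];  Q = [1, 2, 3, 4, 5, 6] / [7, 8]
  Insert 2 (step 9): P = [1, 2, 5, 7, 8, 9] / [3, 6] / [4];  Q = [1, 2, 3, 4, 5, 6] / [7, 8] / [9]
Final shape: (6, 2, 1).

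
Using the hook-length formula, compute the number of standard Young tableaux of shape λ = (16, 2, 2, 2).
# SYT of shape (16, 2, 2, 2) = 261800

Hook-length formula: f^λ = n! / Π hook(c), product over all cells c of the Young diagram. For λ = (16, 2, 2, 2), n = 22 boxes. Hook lengths by row (left-to-right, top-to-bottom): [19, 18, 14, 13, 12, 11, 10, 9, 8, 7, 6, 5, 4, 3, 2, 1]; [4, 3]; [3, 2]; [2, 1]. Product of hooks = 4293356485017600. So f^λ = 22! / 4293356485017600 = 1124000727777607680000 / 4293356485017600 = 261800.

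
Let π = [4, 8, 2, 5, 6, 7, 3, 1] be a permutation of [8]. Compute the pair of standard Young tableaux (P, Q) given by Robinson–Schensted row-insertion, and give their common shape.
P = [1, 3, 6, 7] / [2, 5] / [4] / [8];  Q = [1, 2, 5, 6] / [3, 4] / [7] / [8];  common shape = (4, 2, 1, 1)

Row-insert the values π_1, π_2, … into P one at a time, bumping the leftmost entry strictly greater than the inserted value down to the next row. The recording tableau Q records, in position (i, j), the step at which that cell was added to P.
  Insert 4 (step 1): P = [4];  Q = [1]
  Insert 8 (step 2): P = [4, 8];  Q = [1, 2]
  Insert 2 (step 3): P = [2, 8] / [4];  Q = [1, 2] / [3]
  Insert 5 (step 4): P = [2, 5] / [4, 8];  Q = [1, 2] / [3, 4]
  Insert 6 (step 5): P = [2, 5, 6] / [4, 8];  Q = [1, 2, 5] / [3, 4]
  Insert 7 (step 6): P = [2, 5, 6, 7] / [4, 8];  Q = [1, 2, 5, 6] / [3, 4]
  Insert 3 (step 7): P = [2, 3, 6, 7] / [4, 5] / [8];  Q = [1, 2, 5, 6] / [3, 4] / [7]
  Insert 1 (step 8): P = [1, 3, 6, 7] / [2, 5] / [4] / [8];  Q = [1, 2, 5, 6] / [3, 4] / [7] / [8]
Final shape: (4, 2, 1, 1).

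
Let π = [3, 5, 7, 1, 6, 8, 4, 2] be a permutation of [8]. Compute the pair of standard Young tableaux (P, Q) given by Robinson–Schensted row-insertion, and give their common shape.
P = [1, 2, 6, 8] / [3, 4] / [5] / [7];  Q = [1, 2, 3, 6] / [4, 5] / [7] / [8];  common shape = (4, 2, 1, 1)

Row-insert the values π_1, π_2, … into P one at a time, bumping the leftmost entry strictly greater than the inserted value down to the next row. The recording tableau Q records, in position (i, j), the step at which that cell was added to P.
  Insert 3 (step 1): P = [3];  Q = [1]
  Insert 5 (step 2): P = [3, 5];  Q = [1, 2]
  Insert 7 (step 3): P = [3, 5, 7];  Q = [1, 2, 3]
  Insert 1 (step 4): P = [1, 5, 7] / [3];  Q = [1, 2, 3] / [4]
  Insert 6 (step 5): P = [1, 5, 6] / [3, 7];  Q = [1, 2, 3] / [4, 5]
  Insert 8 (step 6): P = [1, 5, 6, 8] / [3, 7];  Q = [1, 2, 3, 6] / [4, 5]
  Insert 4 (step 7): P = [1, 4, 6, 8] / [3, 5] / [7];  Q = [1, 2, 3, 6] / [4, 5] / [7]
  Insert 2 (step 8): P = [1, 2, 6, 8] / [3, 4] / [5] / [7];  Q = [1, 2, 3, 6] / [4, 5] / [7] / [8]
Final shape: (4, 2, 1, 1).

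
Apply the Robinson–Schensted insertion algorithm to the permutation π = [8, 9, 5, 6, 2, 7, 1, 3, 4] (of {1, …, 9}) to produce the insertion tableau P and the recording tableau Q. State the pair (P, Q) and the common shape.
P = [1, 3, 4] / [2, 6, 7] / [5, 9] / [8];  Q = [1, 2, 6] / [3, 4, 9] / [5, 8] / [7];  common shape = (3, 3, 2, 1)

Row-insert the values π_1, π_2, … into P one at a time, bumping the leftmost entry strictly greater than the inserted value down to the next row. The recording tableau Q records, in position (i, j), the step at which that cell was added to P.
  Insert 8 (step 1): P = [8];  Q = [1]
  Insert 9 (step 2): P = [8, 9];  Q = [1, 2]
  Insert 5 (step 3): P = [5, 9] / [8];  Q = [1, 2] / [3]
  Insert 6 (step 4): P = [5, 6] / [8, 9];  Q = [1, 2] / [3, 4]
  Insert 2 (step 5): P = [2, 6] / [5, 9] / [8];  Q = [1, 2] / [3, 4] / [5]
  Insert 7 (step 6): P = [2, 6, 7] / [5, 9] / [8];  Q = [1, 2, 6] / [3, 4] / [5]
  Insert 1 (step 7): P = [1, 6, 7] / [2, 9] / [5] / [8];  Q = [1, 2, 6] / [3, 4] / [5] / [7]
  Insert 3 (step 8): P = [1, 3, 7] / [2, 6] / [5, 9] / [8];  Q = [1, 2, 6] / [3, 4] / [5, 8] / [7]
  Insert 4 (step 9): P = [1, 3, 4] / [2, 6, 7] / [5, 9] / [8];  Q = [1, 2, 6] / [3, 4, 9] / [5, 8] / [7]
Final shape: (3, 3, 2, 1).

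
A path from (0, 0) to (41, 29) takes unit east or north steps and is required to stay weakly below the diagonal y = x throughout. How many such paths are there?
Number of paths = 12535202452192780360

By the reflection principle (André's argument), the number of monotone paths to (41, 29) with n ≤ m that never go above y = x is C(70, 41) − C(70, 42) = 40498346384007444240 − 27963143931814663880 = 12535202452192780360.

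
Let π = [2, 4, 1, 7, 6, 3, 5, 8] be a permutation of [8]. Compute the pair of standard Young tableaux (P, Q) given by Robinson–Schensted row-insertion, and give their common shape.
P = [1, 3, 5, 8] / [2, 4, 6] / [7];  Q = [1, 2, 4, 8] / [3, 5, 7] / [6];  common shape = (4, 3, 1)

Row-insert the values π_1, π_2, … into P one at a time, bumping the leftmost entry strictly greater than the inserted value down to the next row. The recording tableau Q records, in position (i, j), the step at which that cell was added to P.
  Insert 2 (step 1): P = [2];  Q = [1]
  Insert 4 (step 2): P = [2, 4];  Q = [1, 2]
  Insert 1 (step 3): P = [1, 4] / [2];  Q = [1, 2] / [3]
  Insert 7 (step 4): P = [1, 4, 7] / [2];  Q = [1, 2, 4] / [3]
  Insert 6 (step 5): P = [1, 4, 6] / [2, 7];  Q = [1, 2, 4] / [3, 5]
  Insert 3 (step 6): P = [1, 3, 6] / [2, 4] / [7];  Q = [1, 2, 4] / [3, 5] / [6]
  Insert 5 (step 7): P = [1, 3, 5] / [2, 4, 6] / [7];  Q = [1, 2, 4] / [3, 5, 7] / [6]
  Insert 8 (step 8): P = [1, 3, 5, 8] / [2, 4, 6] / [7];  Q = [1, 2, 4, 8] / [3, 5, 7] / [6]
Final shape: (4, 3, 1).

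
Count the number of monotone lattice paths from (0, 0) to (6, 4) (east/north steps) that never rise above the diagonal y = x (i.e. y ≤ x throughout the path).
Number of paths = 90

By the reflection principle (André's argument), the number of monotone paths to (6, 4) with n ≤ m that never go above y = x is C(10, 6) − C(10, 7) = 210 − 120 = 90.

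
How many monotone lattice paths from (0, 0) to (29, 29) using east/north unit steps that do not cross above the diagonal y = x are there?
C_29 = 1002242216651368

These NE paths below the diagonal are counted by the Catalan number C_n = (1/(n + 1)) · C(2n, n). For n = 29: C_29 = (1/30) · C(58, 29) = 30067266499541040/30 = 1002242216651368.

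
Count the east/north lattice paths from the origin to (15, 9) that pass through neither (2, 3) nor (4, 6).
Number of paths = 996144

Inclusion–exclusion. Total paths: C(24, 15) = 1307504. Through P₁: C(5, 2)·C(19, 13) = 271320. Through P₂: C(10, 4)·C(14, 11) = 76440. Since P₁ is strictly southwest of P₂, a monotone path through both must visit P₁ then P₂; paths through both = C(5, 2)·C(5, 2)·C(14, 11) = 36400. Avoid both = 1307504 − 271320 − 76440 + 36400 = 996144.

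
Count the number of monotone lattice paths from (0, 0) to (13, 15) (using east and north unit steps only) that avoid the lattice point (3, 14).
Number of paths = 37434680

Total paths from (0, 0) to (13, 15): C(28, 13) = 37442160. Paths through (3, 14): (paths (0, 0) → (3, 14)) × (paths (3, 14) → (13, 15)) = C(17, 3) · C(11, 10) = 680 · 11 = 7480. Avoidance count = 37442160 − 7480 = 37434680.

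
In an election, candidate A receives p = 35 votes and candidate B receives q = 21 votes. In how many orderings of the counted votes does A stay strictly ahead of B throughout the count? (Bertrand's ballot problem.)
Strict-lead orderings = 336691526641470

Total orderings of the 56 votes with 35 for A: C(56, 35) = 1346766106565880. By the Bertrand ballot formula (Cycle Lemma / reflection principle), the number of orderings in which A is strictly ahead of B throughout is (p − q)/(p + q) · C(p + q, p) = (35 − 21)/(35 + 21) · 1346766106565880 = 336691526641470.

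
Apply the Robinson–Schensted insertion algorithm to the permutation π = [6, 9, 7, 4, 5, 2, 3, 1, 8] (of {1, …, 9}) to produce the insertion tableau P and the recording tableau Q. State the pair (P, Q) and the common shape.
P = [1, 3, 8] / [2, 5] / [4, 7] / [6] / [9];  Q = [1, 2, 9] / [3, 5] / [4, 7] / [6] / [8];  common shape = (3, 2, 2, 1, 1)

Row-insert the values π_1, π_2, … into P one at a time, bumping the leftmost entry strictly greater than the inserted value down to the next row. The recording tableau Q records, in position (i, j), the step at which that cell was added to P.
  Insert 6 (step 1): P = [6];  Q = [1]
  Insert 9 (step 2): P = [6, 9];  Q = [1, 2]
  Insert 7 (step 3): P = [6, 7] / [9];  Q = [1, 2] / [3]
  Insert 4 (step 4): P = [4, 7] / [6] / [9];  Q = [1, 2] / [3] / [4]
  Insert 5 (step 5): P = [4, 5] / [6, 7] / [9];  Q = [1, 2] / [3, 5] / [4]
  Insert 2 (step 6): P = [2, 5] / [4, 7] / [6] / [9];  Q = [1, 2] / [3, 5] / [4] / [6]
  Insert 3 (step 7): P = [2, 3] / [4, 5] / [6, 7] / [9];  Q = [1, 2] / [3, 5] / [4, 7] / [6]
  Insert 1 (step 8): P = [1, 3] / [2, 5] / [4, 7] / [6] / [9];  Q = [1, 2] / [3, 5] / [4, 7] / [6] / [8]
  Insert 8 (step 9): P = [1, 3, 8] / [2, 5] / [4, 7] / [6] / [9];  Q = [1, 2, 9] / [3, 5] / [4, 7] / [6] / [8]
Final shape: (3, 2, 2, 1, 1).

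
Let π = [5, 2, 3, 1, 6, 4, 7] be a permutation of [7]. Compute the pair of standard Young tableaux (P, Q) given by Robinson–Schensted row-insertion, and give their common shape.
P = [1, 3, 4, 7] / [2, 6] / [5];  Q = [1, 3, 5, 7] / [2, 6] / [4];  common shape = (4, 2, 1)

Row-insert the values π_1, π_2, … into P one at a time, bumping the leftmost entry strictly greater than the inserted value down to the next row. The recording tableau Q records, in position (i, j), the step at which that cell was added to P.
  Insert 5 (step 1): P = [5];  Q = [1]
  Insert 2 (step 2): P = [2] / [5];  Q = [1] / [2]
  Insert 3 (step 3): P = [2, 3] / [5];  Q = [1, 3] / [2]
  Insert 1 (step 4): P = [1, 3] / [2] / [5];  Q = [1, 3] / [2] / [4]
  Insert 6 (step 5): P = [1, 3, 6] / [2] / [5];  Q = [1, 3, 5] / [2] / [4]
  Insert 4 (step 6): P = [1, 3, 4] / [2, 6] / [5];  Q = [1, 3, 5] / [2, 6] / [4]
  Insert 7 (step 7): P = [1, 3, 4, 7] / [2, 6] / [5];  Q = [1, 3, 5, 7] / [2, 6] / [4]
Final shape: (4, 2, 1).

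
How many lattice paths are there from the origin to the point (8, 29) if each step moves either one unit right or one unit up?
Number of paths = 38608020

A monotone lattice path from (0, 0) to (8, 29) consists of 8 east steps and 29 north steps in some order, so it is determined by which 8 of the 37 steps are east. The count is C(37, 8) = 38608020.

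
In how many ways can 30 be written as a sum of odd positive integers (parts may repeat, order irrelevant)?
p_odd(30) = 296

Enumerate partitions using only odd parts via the recurrence o(n, m) = o(n, m−2) + o(n−m, m) over odd m, starting from the largest odd part ≤ n. This gives p_odd(30) = 296. (Euler's theorem: equals the count of distinct-part partitions.)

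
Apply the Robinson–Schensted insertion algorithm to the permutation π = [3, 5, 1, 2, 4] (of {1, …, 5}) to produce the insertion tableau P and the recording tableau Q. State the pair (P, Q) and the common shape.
P = [1, 2, 4] / [3, 5];  Q = [1, 2, 5] / [3, 4];  common shape = (3, 2)

Row-insert the values π_1, π_2, … into P one at a time, bumping the leftmost entry strictly greater than the inserted value down to the next row. The recording tableau Q records, in position (i, j), the step at which that cell was added to P.
  Insert 3 (step 1): P = [3];  Q = [1]
  Insert 5 (step 2): P = [3, 5];  Q = [1, 2]
  Insert 1 (step 3): P = [1, 5] / [3];  Q = [1, 2] / [3]
  Insert 2 (step 4): P = [1, 2] / [3, 5];  Q = [1, 2] / [3, 4]
  Insert 4 (step 5): P = [1, 2, 4] / [3, 5];  Q = [1, 2, 5] / [3, 4]
Final shape: (3, 2).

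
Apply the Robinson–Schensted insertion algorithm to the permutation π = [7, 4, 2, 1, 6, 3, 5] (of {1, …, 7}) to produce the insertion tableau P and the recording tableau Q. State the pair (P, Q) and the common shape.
P = [1, 3, 5] / [2, 6] / [4] / [7];  Q = [1, 5, 7] / [2, 6] / [3] / [4];  common shape = (3, 2, 1, 1)

Row-insert the values π_1, π_2, … into P one at a time, bumping the leftmost entry strictly greater than the inserted value down to the next row. The recording tableau Q records, in position (i, j), the step at which that cell was added to P.
  Insert 7 (step 1): P = [7];  Q = [1]
  Insert 4 (step 2): P = [4] / [7];  Q = [1] / [2]
  Insert 2 (step 3): P = [2] / [4] / [7];  Q = [1] / [2] / [3]
  Insert 1 (step 4): P = [1] / [2] / [4] / [7];  Q = [1] / [2] / [3] / [4]
  Insert 6 (step 5): P = [1, 6] / [2] / [4] / [7];  Q = [1, 5] / [2] / [3] / [4]
  Insert 3 (step 6): P = [1, 3] / [2, 6] / [4] / [7];  Q = [1, 5] / [2, 6] / [3] / [4]
  Insert 5 (step 7): P = [1, 3, 5] / [2, 6] / [4] / [7];  Q = [1, 5, 7] / [2, 6] / [3] / [4]
Final shape: (3, 2, 1, 1).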